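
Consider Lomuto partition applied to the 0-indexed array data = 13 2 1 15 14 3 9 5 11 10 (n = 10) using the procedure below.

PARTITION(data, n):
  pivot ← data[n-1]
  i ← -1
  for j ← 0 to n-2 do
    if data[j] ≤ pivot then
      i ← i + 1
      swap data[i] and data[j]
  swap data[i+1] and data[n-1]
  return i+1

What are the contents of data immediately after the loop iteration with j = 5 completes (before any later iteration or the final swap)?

pivot=10, i=-1
j=0: 13>10, skip
j=1: 2≤10, i=0, swap(0,1) ⇒ 2 13 1 15 14 3 9 5 11 10
j=2: 1≤10, i=1, swap(1,2) ⇒ 2 1 13 15 14 3 9 5 11 10
j=3: 15>10, skip
j=4: 14>10, skip
j=5: 3≤10, i=2, swap(2,5) ⇒ 2 1 3 15 14 13 9 5 11 10
(after j=5) data = 2 1 3 15 14 13 9 5 11 10

2 1 3 15 14 13 9 5 11 10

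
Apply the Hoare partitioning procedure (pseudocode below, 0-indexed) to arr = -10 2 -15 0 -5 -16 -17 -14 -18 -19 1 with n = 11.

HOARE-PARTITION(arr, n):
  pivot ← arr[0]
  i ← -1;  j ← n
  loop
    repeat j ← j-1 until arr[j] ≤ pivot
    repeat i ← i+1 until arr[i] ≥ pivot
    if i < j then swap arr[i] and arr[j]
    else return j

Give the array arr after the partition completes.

pivot=-10
j stops at 9 (-19), i stops at 0 (-10); swap ⇒ -19 2 -15 0 -5 -16 -17 -14 -18 -10 1
j stops at 8 (-18), i stops at 1 (2); swap ⇒ -19 -18 -15 0 -5 -16 -17 -14 2 -10 1
j stops at 7 (-14), i stops at 3 (0); swap ⇒ -19 -18 -15 -14 -5 -16 -17 0 2 -10 1
j stops at 6 (-17), i stops at 4 (-5); swap ⇒ -19 -18 -15 -14 -17 -16 -5 0 2 -10 1
j stops at 5, i stops at 6; i≥j ⇒ return 5. arr=-19 -18 -15 -14 -17 -16 -5 0 2 -10 1

-19 -18 -15 -14 -17 -16 -5 0 2 -10 1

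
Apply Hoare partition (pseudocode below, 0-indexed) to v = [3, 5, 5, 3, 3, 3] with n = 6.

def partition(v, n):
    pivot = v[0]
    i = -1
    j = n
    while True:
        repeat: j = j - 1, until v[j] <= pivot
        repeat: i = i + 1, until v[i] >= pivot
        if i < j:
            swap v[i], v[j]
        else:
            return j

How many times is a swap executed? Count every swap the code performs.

pivot=3
j stops at 5 (3), i stops at 0 (3); swap ⇒ [3, 5, 5, 3, 3, 3]
j stops at 4 (3), i stops at 1 (5); swap ⇒ [3, 3, 5, 3, 5, 3]
j stops at 3 (3), i stops at 2 (5); swap ⇒ [3, 3, 3, 5, 5, 3]
j stops at 2, i stops at 3; i≥j ⇒ return 2. v=[3, 3, 3, 5, 5, 3]

3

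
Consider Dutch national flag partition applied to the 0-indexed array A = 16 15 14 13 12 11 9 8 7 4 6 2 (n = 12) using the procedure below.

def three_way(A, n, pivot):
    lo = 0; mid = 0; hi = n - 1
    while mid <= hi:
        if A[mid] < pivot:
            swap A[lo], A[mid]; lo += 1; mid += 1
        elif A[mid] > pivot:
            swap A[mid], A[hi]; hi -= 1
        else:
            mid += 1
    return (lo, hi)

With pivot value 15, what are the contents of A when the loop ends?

lo=0 mid=0 hi=11
16>15: swap(0,11), hi=10 ⇒ 2 15 14 13 12 11 9 8 7 4 6 16
2<15: swap(0,0), lo=1 mid=1 ⇒ 2 15 14 13 12 11 9 8 7 4 6 16
15=15: mid=2
14<15: swap(1,2), lo=2 mid=3 ⇒ 2 14 15 13 12 11 9 8 7 4 6 16
13<15: swap(2,3), lo=3 mid=4 ⇒ 2 14 13 15 12 11 9 8 7 4 6 16
12<15: swap(3,4), lo=4 mid=5 ⇒ 2 14 13 12 15 11 9 8 7 4 6 16
11<15: swap(4,5), lo=5 mid=6 ⇒ 2 14 13 12 11 15 9 8 7 4 6 16
9<15: swap(5,6), lo=6 mid=7 ⇒ 2 14 13 12 11 9 15 8 7 4 6 16
8<15: swap(6,7), lo=7 mid=8 ⇒ 2 14 13 12 11 9 8 15 7 4 6 16
7<15: swap(7,8), lo=8 mid=9 ⇒ 2 14 13 12 11 9 8 7 15 4 6 16
4<15: swap(8,9), lo=9 mid=10 ⇒ 2 14 13 12 11 9 8 7 4 15 6 16
6<15: swap(9,10), lo=10 mid=11 ⇒ 2 14 13 12 11 9 8 7 4 6 15 16
done. lo=10 hi=10; A=2 14 13 12 11 9 8 7 4 6 15 16

2 14 13 12 11 9 8 7 4 6 15 16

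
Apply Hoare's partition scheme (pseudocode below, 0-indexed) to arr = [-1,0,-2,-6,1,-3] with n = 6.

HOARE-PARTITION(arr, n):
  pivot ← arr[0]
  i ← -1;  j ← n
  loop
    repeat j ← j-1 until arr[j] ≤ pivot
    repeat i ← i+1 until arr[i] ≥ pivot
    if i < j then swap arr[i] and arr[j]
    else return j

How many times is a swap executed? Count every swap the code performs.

2

pivot=-1
j stops at 5 (-3), i stops at 0 (-1); swap ⇒ [-3,0,-2,-6,1,-1]
j stops at 3 (-6), i stops at 1 (0); swap ⇒ [-3,-6,-2,0,1,-1]
j stops at 2, i stops at 3; i≥j ⇒ return 2. arr=[-3,-6,-2,0,1,-1]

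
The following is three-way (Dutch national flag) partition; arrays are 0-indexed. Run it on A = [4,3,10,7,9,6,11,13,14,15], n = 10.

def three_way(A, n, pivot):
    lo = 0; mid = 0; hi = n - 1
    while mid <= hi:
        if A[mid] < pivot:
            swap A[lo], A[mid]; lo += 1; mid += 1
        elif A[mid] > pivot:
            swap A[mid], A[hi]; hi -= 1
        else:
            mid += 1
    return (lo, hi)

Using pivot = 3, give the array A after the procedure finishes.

lo=0 mid=0 hi=9
4>3: swap(0,9), hi=8 ⇒ [15,3,10,7,9,6,11,13,14,4]
15>3: swap(0,8), hi=7 ⇒ [14,3,10,7,9,6,11,13,15,4]
14>3: swap(0,7), hi=6 ⇒ [13,3,10,7,9,6,11,14,15,4]
13>3: swap(0,6), hi=5 ⇒ [11,3,10,7,9,6,13,14,15,4]
11>3: swap(0,5), hi=4 ⇒ [6,3,10,7,9,11,13,14,15,4]
6>3: swap(0,4), hi=3 ⇒ [9,3,10,7,6,11,13,14,15,4]
9>3: swap(0,3), hi=2 ⇒ [7,3,10,9,6,11,13,14,15,4]
7>3: swap(0,2), hi=1 ⇒ [10,3,7,9,6,11,13,14,15,4]
10>3: swap(0,1), hi=0 ⇒ [3,10,7,9,6,11,13,14,15,4]
3=3: mid=1
done. lo=0 hi=0; A=[3,10,7,9,6,11,13,14,15,4]

[3,10,7,9,6,11,13,14,15,4]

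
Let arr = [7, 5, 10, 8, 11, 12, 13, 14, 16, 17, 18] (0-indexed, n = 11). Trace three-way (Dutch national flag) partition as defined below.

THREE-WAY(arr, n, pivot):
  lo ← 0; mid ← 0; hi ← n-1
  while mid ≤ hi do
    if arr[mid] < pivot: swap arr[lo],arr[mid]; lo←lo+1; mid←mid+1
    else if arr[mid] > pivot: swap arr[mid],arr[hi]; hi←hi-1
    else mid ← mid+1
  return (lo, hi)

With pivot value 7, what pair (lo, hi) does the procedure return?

pivot = 7; lo=0, mid=0, hi=10
arr[mid]=7=7: mid=1
arr[mid]=5<7: swap arr[0],arr[1]; lo=1,mid=2 → [5, 7, 10, 8, 11, 12, 13, 14, 16, 17, 18]
arr[mid]=10>7: swap arr[2],arr[10]; hi=9 → [5, 7, 18, 8, 11, 12, 13, 14, 16, 17, 10]
arr[mid]=18>7: swap arr[2],arr[9]; hi=8 → [5, 7, 17, 8, 11, 12, 13, 14, 16, 18, 10]
arr[mid]=17>7: swap arr[2],arr[8]; hi=7 → [5, 7, 16, 8, 11, 12, 13, 14, 17, 18, 10]
arr[mid]=16>7: swap arr[2],arr[7]; hi=6 → [5, 7, 14, 8, 11, 12, 13, 16, 17, 18, 10]
arr[mid]=14>7: swap arr[2],arr[6]; hi=5 → [5, 7, 13, 8, 11, 12, 14, 16, 17, 18, 10]
arr[mid]=13>7: swap arr[2],arr[5]; hi=4 → [5, 7, 12, 8, 11, 13, 14, 16, 17, 18, 10]
arr[mid]=12>7: swap arr[2],arr[4]; hi=3 → [5, 7, 11, 8, 12, 13, 14, 16, 17, 18, 10]
arr[mid]=11>7: swap arr[2],arr[3]; hi=2 → [5, 7, 8, 11, 12, 13, 14, 16, 17, 18, 10]
arr[mid]=8>7: swap arr[2],arr[2]; hi=1 → [5, 7, 8, 11, 12, 13, 14, 16, 17, 18, 10]
end: lo=1, hi=1; arr = [5, 7, 8, 11, 12, 13, 14, 16, 17, 18, 10]

(1, 1)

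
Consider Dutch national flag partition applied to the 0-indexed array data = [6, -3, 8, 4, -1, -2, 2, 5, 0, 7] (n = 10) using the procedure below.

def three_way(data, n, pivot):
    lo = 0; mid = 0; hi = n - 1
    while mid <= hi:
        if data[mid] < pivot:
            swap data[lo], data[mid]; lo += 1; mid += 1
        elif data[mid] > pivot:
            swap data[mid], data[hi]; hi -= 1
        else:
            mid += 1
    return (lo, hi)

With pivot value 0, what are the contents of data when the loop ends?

pivot = 0; lo=0, mid=0, hi=9
data[mid]=6>0: swap data[0],data[9]; hi=8 → [7, -3, 8, 4, -1, -2, 2, 5, 0, 6]
data[mid]=7>0: swap data[0],data[8]; hi=7 → [0, -3, 8, 4, -1, -2, 2, 5, 7, 6]
data[mid]=0=0: mid=1
data[mid]=-3<0: swap data[0],data[1]; lo=1,mid=2 → [-3, 0, 8, 4, -1, -2, 2, 5, 7, 6]
data[mid]=8>0: swap data[2],data[7]; hi=6 → [-3, 0, 5, 4, -1, -2, 2, 8, 7, 6]
data[mid]=5>0: swap data[2],data[6]; hi=5 → [-3, 0, 2, 4, -1, -2, 5, 8, 7, 6]
data[mid]=2>0: swap data[2],data[5]; hi=4 → [-3, 0, -2, 4, -1, 2, 5, 8, 7, 6]
data[mid]=-2<0: swap data[1],data[2]; lo=2,mid=3 → [-3, -2, 0, 4, -1, 2, 5, 8, 7, 6]
data[mid]=4>0: swap data[3],data[4]; hi=3 → [-3, -2, 0, -1, 4, 2, 5, 8, 7, 6]
data[mid]=-1<0: swap data[2],data[3]; lo=3,mid=4 → [-3, -2, -1, 0, 4, 2, 5, 8, 7, 6]
end: lo=3, hi=3; data = [-3, -2, -1, 0, 4, 2, 5, 8, 7, 6]

[-3, -2, -1, 0, 4, 2, 5, 8, 7, 6]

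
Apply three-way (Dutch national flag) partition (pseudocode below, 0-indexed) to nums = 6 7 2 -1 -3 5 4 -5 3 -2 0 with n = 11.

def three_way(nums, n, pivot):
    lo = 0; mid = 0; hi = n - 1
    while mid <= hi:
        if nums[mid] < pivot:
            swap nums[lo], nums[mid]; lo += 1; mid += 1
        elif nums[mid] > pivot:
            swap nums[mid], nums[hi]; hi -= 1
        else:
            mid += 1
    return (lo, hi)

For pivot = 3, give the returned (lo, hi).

(6, 6)

lo=0 mid=0 hi=10
6>3: swap(0,10), hi=9 ⇒ 0 7 2 -1 -3 5 4 -5 3 -2 6
0<3: swap(0,0), lo=1 mid=1 ⇒ 0 7 2 -1 -3 5 4 -5 3 -2 6
7>3: swap(1,9), hi=8 ⇒ 0 -2 2 -1 -3 5 4 -5 3 7 6
-2<3: swap(1,1), lo=2 mid=2 ⇒ 0 -2 2 -1 -3 5 4 -5 3 7 6
2<3: swap(2,2), lo=3 mid=3 ⇒ 0 -2 2 -1 -3 5 4 -5 3 7 6
-1<3: swap(3,3), lo=4 mid=4 ⇒ 0 -2 2 -1 -3 5 4 -5 3 7 6
-3<3: swap(4,4), lo=5 mid=5 ⇒ 0 -2 2 -1 -3 5 4 -5 3 7 6
5>3: swap(5,8), hi=7 ⇒ 0 -2 2 -1 -3 3 4 -5 5 7 6
3=3: mid=6
4>3: swap(6,7), hi=6 ⇒ 0 -2 2 -1 -3 3 -5 4 5 7 6
-5<3: swap(5,6), lo=6 mid=7 ⇒ 0 -2 2 -1 -3 -5 3 4 5 7 6
done. lo=6 hi=6; nums=0 -2 2 -1 -3 -5 3 4 5 7 6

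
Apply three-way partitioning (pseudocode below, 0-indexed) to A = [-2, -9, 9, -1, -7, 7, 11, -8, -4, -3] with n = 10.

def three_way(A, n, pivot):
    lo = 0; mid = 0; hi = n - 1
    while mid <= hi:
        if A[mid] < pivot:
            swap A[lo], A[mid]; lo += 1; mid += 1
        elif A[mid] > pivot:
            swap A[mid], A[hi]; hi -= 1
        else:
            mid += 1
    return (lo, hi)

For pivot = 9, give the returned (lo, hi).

(8, 8)

pivot = 9; lo=0, mid=0, hi=9
A[mid]=-2<9: swap A[0],A[0]; lo=1,mid=1 → [-2, -9, 9, -1, -7, 7, 11, -8, -4, -3]
A[mid]=-9<9: swap A[1],A[1]; lo=2,mid=2 → [-2, -9, 9, -1, -7, 7, 11, -8, -4, -3]
A[mid]=9=9: mid=3
A[mid]=-1<9: swap A[2],A[3]; lo=3,mid=4 → [-2, -9, -1, 9, -7, 7, 11, -8, -4, -3]
A[mid]=-7<9: swap A[3],A[4]; lo=4,mid=5 → [-2, -9, -1, -7, 9, 7, 11, -8, -4, -3]
A[mid]=7<9: swap A[4],A[5]; lo=5,mid=6 → [-2, -9, -1, -7, 7, 9, 11, -8, -4, -3]
A[mid]=11>9: swap A[6],A[9]; hi=8 → [-2, -9, -1, -7, 7, 9, -3, -8, -4, 11]
A[mid]=-3<9: swap A[5],A[6]; lo=6,mid=7 → [-2, -9, -1, -7, 7, -3, 9, -8, -4, 11]
A[mid]=-8<9: swap A[6],A[7]; lo=7,mid=8 → [-2, -9, -1, -7, 7, -3, -8, 9, -4, 11]
A[mid]=-4<9: swap A[7],A[8]; lo=8,mid=9 → [-2, -9, -1, -7, 7, -3, -8, -4, 9, 11]
end: lo=8, hi=8; A = [-2, -9, -1, -7, 7, -3, -8, -4, 9, 11]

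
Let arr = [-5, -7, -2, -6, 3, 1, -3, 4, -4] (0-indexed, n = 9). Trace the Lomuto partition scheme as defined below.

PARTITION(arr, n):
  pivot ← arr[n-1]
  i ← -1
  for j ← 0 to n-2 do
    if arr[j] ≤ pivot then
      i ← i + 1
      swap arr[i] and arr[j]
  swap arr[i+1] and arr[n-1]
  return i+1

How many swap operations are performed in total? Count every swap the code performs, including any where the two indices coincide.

pivot=-4, i=-1
j=0: -5≤-4, i=0, swap(0,0) ⇒ [-5, -7, -2, -6, 3, 1, -3, 4, -4]
j=1: -7≤-4, i=1, swap(1,1) ⇒ [-5, -7, -2, -6, 3, 1, -3, 4, -4]
j=2: -2>-4, skip
j=3: -6≤-4, i=2, swap(2,3) ⇒ [-5, -7, -6, -2, 3, 1, -3, 4, -4]
j=4: 3>-4, skip
j=5: 1>-4, skip
j=6: -3>-4, skip
j=7: 4>-4, skip
swap(3,8) ⇒ [-5, -7, -6, -4, 3, 1, -3, 4, -2]; return 3

4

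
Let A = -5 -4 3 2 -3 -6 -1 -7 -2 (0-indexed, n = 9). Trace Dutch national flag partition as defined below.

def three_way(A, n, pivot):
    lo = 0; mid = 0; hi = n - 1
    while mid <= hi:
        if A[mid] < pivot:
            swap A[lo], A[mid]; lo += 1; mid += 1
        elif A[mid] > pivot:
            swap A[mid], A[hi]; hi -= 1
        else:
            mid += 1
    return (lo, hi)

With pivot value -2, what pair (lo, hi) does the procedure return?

(5, 5)

lo=0 mid=0 hi=8
-5<-2: swap(0,0), lo=1 mid=1 ⇒ -5 -4 3 2 -3 -6 -1 -7 -2
-4<-2: swap(1,1), lo=2 mid=2 ⇒ -5 -4 3 2 -3 -6 -1 -7 -2
3>-2: swap(2,8), hi=7 ⇒ -5 -4 -2 2 -3 -6 -1 -7 3
-2=-2: mid=3
2>-2: swap(3,7), hi=6 ⇒ -5 -4 -2 -7 -3 -6 -1 2 3
-7<-2: swap(2,3), lo=3 mid=4 ⇒ -5 -4 -7 -2 -3 -6 -1 2 3
-3<-2: swap(3,4), lo=4 mid=5 ⇒ -5 -4 -7 -3 -2 -6 -1 2 3
-6<-2: swap(4,5), lo=5 mid=6 ⇒ -5 -4 -7 -3 -6 -2 -1 2 3
-1>-2: swap(6,6), hi=5 ⇒ -5 -4 -7 -3 -6 -2 -1 2 3
done. lo=5 hi=5; A=-5 -4 -7 -3 -6 -2 -1 2 3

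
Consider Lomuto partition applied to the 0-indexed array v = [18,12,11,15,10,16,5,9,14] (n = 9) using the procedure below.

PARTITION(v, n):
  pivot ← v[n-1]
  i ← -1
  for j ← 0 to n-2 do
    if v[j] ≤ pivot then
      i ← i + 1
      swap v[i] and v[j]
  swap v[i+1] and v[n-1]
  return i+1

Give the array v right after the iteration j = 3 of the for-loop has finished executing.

pivot = v[8] = 14; i = -1
j=0: v[0]=18 > 14 → no swap
j=1: v[1]=12 ≤ 14 → i=0, swap v[0],v[1] → [12,18,11,15,10,16,5,9,14]
j=2: v[2]=11 ≤ 14 → i=1, swap v[1],v[2] → [12,11,18,15,10,16,5,9,14]
j=3: v[3]=15 > 14 → no swap
(after j=3) v = [12,11,18,15,10,16,5,9,14]

[12,11,18,15,10,16,5,9,14]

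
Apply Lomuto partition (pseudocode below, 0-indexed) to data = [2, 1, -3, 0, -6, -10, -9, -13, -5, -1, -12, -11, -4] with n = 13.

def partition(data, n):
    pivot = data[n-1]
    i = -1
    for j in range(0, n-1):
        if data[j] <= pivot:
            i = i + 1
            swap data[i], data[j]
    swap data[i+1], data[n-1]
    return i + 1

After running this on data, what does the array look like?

pivot = data[12] = -4; i = -1
j=0: data[0]=2 > -4 → no swap
j=1: data[1]=1 > -4 → no swap
j=2: data[2]=-3 > -4 → no swap
j=3: data[3]=0 > -4 → no swap
j=4: data[4]=-6 ≤ -4 → i=0, swap data[0],data[4] → [-6, 1, -3, 0, 2, -10, -9, -13, -5, -1, -12, -11, -4]
j=5: data[5]=-10 ≤ -4 → i=1, swap data[1],data[5] → [-6, -10, -3, 0, 2, 1, -9, -13, -5, -1, -12, -11, -4]
j=6: data[6]=-9 ≤ -4 → i=2, swap data[2],data[6] → [-6, -10, -9, 0, 2, 1, -3, -13, -5, -1, -12, -11, -4]
j=7: data[7]=-13 ≤ -4 → i=3, swap data[3],data[7] → [-6, -10, -9, -13, 2, 1, -3, 0, -5, -1, -12, -11, -4]
j=8: data[8]=-5 ≤ -4 → i=4, swap data[4],data[8] → [-6, -10, -9, -13, -5, 1, -3, 0, 2, -1, -12, -11, -4]
j=9: data[9]=-1 > -4 → no swap
j=10: data[10]=-12 ≤ -4 → i=5, swap data[5],data[10] → [-6, -10, -9, -13, -5, -12, -3, 0, 2, -1, 1, -11, -4]
j=11: data[11]=-11 ≤ -4 → i=6, swap data[6],data[11] → [-6, -10, -9, -13, -5, -12, -11, 0, 2, -1, 1, -3, -4]
final swap data[7],data[12] → [-6, -10, -9, -13, -5, -12, -11, -4, 2, -1, 1, -3, 0]; return 7

[-6, -10, -9, -13, -5, -12, -11, -4, 2, -1, 1, -3, 0]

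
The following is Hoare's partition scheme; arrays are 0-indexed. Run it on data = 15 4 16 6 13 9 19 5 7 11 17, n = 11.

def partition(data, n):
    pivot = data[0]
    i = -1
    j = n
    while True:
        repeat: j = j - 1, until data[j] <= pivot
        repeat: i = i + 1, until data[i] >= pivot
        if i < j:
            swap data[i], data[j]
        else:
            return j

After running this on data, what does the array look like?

11 4 7 6 13 9 5 19 16 15 17

pivot=15
j stops at 9 (11), i stops at 0 (15); swap ⇒ 11 4 16 6 13 9 19 5 7 15 17
j stops at 8 (7), i stops at 2 (16); swap ⇒ 11 4 7 6 13 9 19 5 16 15 17
j stops at 7 (5), i stops at 6 (19); swap ⇒ 11 4 7 6 13 9 5 19 16 15 17
j stops at 6, i stops at 7; i≥j ⇒ return 6. data=11 4 7 6 13 9 5 19 16 15 17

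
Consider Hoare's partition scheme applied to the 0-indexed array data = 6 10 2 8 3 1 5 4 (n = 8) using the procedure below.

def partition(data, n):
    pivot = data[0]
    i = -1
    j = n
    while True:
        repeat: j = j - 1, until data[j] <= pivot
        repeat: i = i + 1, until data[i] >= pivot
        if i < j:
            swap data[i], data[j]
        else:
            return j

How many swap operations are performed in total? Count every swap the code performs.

3

pivot = data[0] = 6; i = -1, j = 8
j→7 (data[7]=4≤6), i→0 (data[0]=6≥6); i<j, swap → 4 10 2 8 3 1 5 6
j→6 (data[6]=5≤6), i→1 (data[1]=10≥6); i<j, swap → 4 5 2 8 3 1 10 6
j→5 (data[5]=1≤6), i→3 (data[3]=8≥6); i<j, swap → 4 5 2 1 3 8 10 6
j→4, i→5; i≥j, return j=4. data = 4 5 2 1 3 8 10 6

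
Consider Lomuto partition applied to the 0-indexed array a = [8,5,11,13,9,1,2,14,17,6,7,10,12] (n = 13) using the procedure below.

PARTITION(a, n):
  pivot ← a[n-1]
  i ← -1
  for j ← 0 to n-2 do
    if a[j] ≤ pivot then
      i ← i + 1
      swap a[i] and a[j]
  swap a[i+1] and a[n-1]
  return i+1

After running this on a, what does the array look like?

[8,5,11,9,1,2,6,7,10,12,14,17,13]

pivot=12, i=-1
j=0: 8≤12, i=0, swap(0,0) ⇒ [8,5,11,13,9,1,2,14,17,6,7,10,12]
j=1: 5≤12, i=1, swap(1,1) ⇒ [8,5,11,13,9,1,2,14,17,6,7,10,12]
j=2: 11≤12, i=2, swap(2,2) ⇒ [8,5,11,13,9,1,2,14,17,6,7,10,12]
j=3: 13>12, skip
j=4: 9≤12, i=3, swap(3,4) ⇒ [8,5,11,9,13,1,2,14,17,6,7,10,12]
j=5: 1≤12, i=4, swap(4,5) ⇒ [8,5,11,9,1,13,2,14,17,6,7,10,12]
j=6: 2≤12, i=5, swap(5,6) ⇒ [8,5,11,9,1,2,13,14,17,6,7,10,12]
j=7: 14>12, skip
j=8: 17>12, skip
j=9: 6≤12, i=6, swap(6,9) ⇒ [8,5,11,9,1,2,6,14,17,13,7,10,12]
j=10: 7≤12, i=7, swap(7,10) ⇒ [8,5,11,9,1,2,6,7,17,13,14,10,12]
j=11: 10≤12, i=8, swap(8,11) ⇒ [8,5,11,9,1,2,6,7,10,13,14,17,12]
swap(9,12) ⇒ [8,5,11,9,1,2,6,7,10,12,14,17,13]; return 9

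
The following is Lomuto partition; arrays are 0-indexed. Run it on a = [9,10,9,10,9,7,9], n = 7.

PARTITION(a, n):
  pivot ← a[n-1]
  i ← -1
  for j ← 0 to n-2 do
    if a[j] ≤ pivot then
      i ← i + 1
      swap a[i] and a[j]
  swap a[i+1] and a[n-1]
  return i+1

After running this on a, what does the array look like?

[9,9,9,7,9,10,10]

pivot = a[6] = 9; i = -1
j=0: a[0]=9 ≤ 9 → i=0, swap a[0],a[0] (no change) → [9,10,9,10,9,7,9]
j=1: a[1]=10 > 9 → no swap
j=2: a[2]=9 ≤ 9 → i=1, swap a[1],a[2] → [9,9,10,10,9,7,9]
j=3: a[3]=10 > 9 → no swap
j=4: a[4]=9 ≤ 9 → i=2, swap a[2],a[4] → [9,9,9,10,10,7,9]
j=5: a[5]=7 ≤ 9 → i=3, swap a[3],a[5] → [9,9,9,7,10,10,9]
final swap a[4],a[6] → [9,9,9,7,9,10,10]; return 4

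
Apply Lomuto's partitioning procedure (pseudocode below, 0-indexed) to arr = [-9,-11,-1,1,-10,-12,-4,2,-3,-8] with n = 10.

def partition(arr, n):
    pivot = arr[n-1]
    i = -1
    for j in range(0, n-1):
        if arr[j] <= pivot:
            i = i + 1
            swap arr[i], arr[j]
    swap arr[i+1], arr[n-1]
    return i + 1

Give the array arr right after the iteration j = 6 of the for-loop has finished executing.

pivot=-8, i=-1
j=0: -9≤-8, i=0, swap(0,0) ⇒ [-9,-11,-1,1,-10,-12,-4,2,-3,-8]
j=1: -11≤-8, i=1, swap(1,1) ⇒ [-9,-11,-1,1,-10,-12,-4,2,-3,-8]
j=2: -1>-8, skip
j=3: 1>-8, skip
j=4: -10≤-8, i=2, swap(2,4) ⇒ [-9,-11,-10,1,-1,-12,-4,2,-3,-8]
j=5: -12≤-8, i=3, swap(3,5) ⇒ [-9,-11,-10,-12,-1,1,-4,2,-3,-8]
j=6: -4>-8, skip
(after j=6) arr = [-9,-11,-10,-12,-1,1,-4,2,-3,-8]

[-9,-11,-10,-12,-1,1,-4,2,-3,-8]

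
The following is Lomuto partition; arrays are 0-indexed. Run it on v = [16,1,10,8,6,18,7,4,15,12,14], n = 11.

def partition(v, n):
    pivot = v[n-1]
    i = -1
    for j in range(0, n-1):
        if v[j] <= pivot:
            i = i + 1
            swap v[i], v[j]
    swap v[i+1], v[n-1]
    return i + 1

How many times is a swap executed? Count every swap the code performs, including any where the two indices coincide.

8

pivot = v[10] = 14; i = -1
j=0: v[0]=16 > 14 → no swap
j=1: v[1]=1 ≤ 14 → i=0, swap v[0],v[1] → [1,16,10,8,6,18,7,4,15,12,14]
j=2: v[2]=10 ≤ 14 → i=1, swap v[1],v[2] → [1,10,16,8,6,18,7,4,15,12,14]
j=3: v[3]=8 ≤ 14 → i=2, swap v[2],v[3] → [1,10,8,16,6,18,7,4,15,12,14]
j=4: v[4]=6 ≤ 14 → i=3, swap v[3],v[4] → [1,10,8,6,16,18,7,4,15,12,14]
j=5: v[5]=18 > 14 → no swap
j=6: v[6]=7 ≤ 14 → i=4, swap v[4],v[6] → [1,10,8,6,7,18,16,4,15,12,14]
j=7: v[7]=4 ≤ 14 → i=5, swap v[5],v[7] → [1,10,8,6,7,4,16,18,15,12,14]
j=8: v[8]=15 > 14 → no swap
j=9: v[9]=12 ≤ 14 → i=6, swap v[6],v[9] → [1,10,8,6,7,4,12,18,15,16,14]
final swap v[7],v[10] → [1,10,8,6,7,4,12,14,15,16,18]; return 7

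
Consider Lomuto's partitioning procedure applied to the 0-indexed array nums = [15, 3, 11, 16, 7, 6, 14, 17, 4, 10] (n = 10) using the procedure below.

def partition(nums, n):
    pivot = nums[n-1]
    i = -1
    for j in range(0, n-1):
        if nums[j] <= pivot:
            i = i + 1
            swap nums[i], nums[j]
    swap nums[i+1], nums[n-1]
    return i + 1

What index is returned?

pivot=10, i=-1
j=0: 15>10, skip
j=1: 3≤10, i=0, swap(0,1) ⇒ [3, 15, 11, 16, 7, 6, 14, 17, 4, 10]
j=2: 11>10, skip
j=3: 16>10, skip
j=4: 7≤10, i=1, swap(1,4) ⇒ [3, 7, 11, 16, 15, 6, 14, 17, 4, 10]
j=5: 6≤10, i=2, swap(2,5) ⇒ [3, 7, 6, 16, 15, 11, 14, 17, 4, 10]
j=6: 14>10, skip
j=7: 17>10, skip
j=8: 4≤10, i=3, swap(3,8) ⇒ [3, 7, 6, 4, 15, 11, 14, 17, 16, 10]
swap(4,9) ⇒ [3, 7, 6, 4, 10, 11, 14, 17, 16, 15]; return 4

4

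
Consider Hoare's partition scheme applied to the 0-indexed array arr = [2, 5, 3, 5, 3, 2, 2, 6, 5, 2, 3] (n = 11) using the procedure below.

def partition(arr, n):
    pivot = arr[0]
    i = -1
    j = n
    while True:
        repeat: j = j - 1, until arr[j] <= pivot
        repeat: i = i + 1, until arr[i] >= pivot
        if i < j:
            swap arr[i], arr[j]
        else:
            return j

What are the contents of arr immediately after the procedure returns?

pivot=2
j stops at 9 (2), i stops at 0 (2); swap ⇒ [2, 5, 3, 5, 3, 2, 2, 6, 5, 2, 3]
j stops at 6 (2), i stops at 1 (5); swap ⇒ [2, 2, 3, 5, 3, 2, 5, 6, 5, 2, 3]
j stops at 5 (2), i stops at 2 (3); swap ⇒ [2, 2, 2, 5, 3, 3, 5, 6, 5, 2, 3]
j stops at 2, i stops at 3; i≥j ⇒ return 2. arr=[2, 2, 2, 5, 3, 3, 5, 6, 5, 2, 3]

[2, 2, 2, 5, 3, 3, 5, 6, 5, 2, 3]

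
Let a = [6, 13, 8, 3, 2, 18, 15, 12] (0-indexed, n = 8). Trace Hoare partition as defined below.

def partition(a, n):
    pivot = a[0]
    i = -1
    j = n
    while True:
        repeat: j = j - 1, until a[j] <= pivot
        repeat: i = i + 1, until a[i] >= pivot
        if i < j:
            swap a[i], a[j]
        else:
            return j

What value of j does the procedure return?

pivot=6
j stops at 4 (2), i stops at 0 (6); swap ⇒ [2, 13, 8, 3, 6, 18, 15, 12]
j stops at 3 (3), i stops at 1 (13); swap ⇒ [2, 3, 8, 13, 6, 18, 15, 12]
j stops at 1, i stops at 2; i≥j ⇒ return 1. a=[2, 3, 8, 13, 6, 18, 15, 12]

1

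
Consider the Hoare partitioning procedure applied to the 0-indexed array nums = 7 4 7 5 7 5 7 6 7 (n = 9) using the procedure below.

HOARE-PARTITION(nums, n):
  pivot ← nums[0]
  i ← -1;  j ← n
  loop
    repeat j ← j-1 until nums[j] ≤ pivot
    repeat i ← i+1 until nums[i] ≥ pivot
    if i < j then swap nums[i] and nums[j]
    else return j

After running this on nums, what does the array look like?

pivot=7
j stops at 8 (7), i stops at 0 (7); swap ⇒ 7 4 7 5 7 5 7 6 7
j stops at 7 (6), i stops at 2 (7); swap ⇒ 7 4 6 5 7 5 7 7 7
j stops at 6 (7), i stops at 4 (7); swap ⇒ 7 4 6 5 7 5 7 7 7
j stops at 5, i stops at 6; i≥j ⇒ return 5. nums=7 4 6 5 7 5 7 7 7

7 4 6 5 7 5 7 7 7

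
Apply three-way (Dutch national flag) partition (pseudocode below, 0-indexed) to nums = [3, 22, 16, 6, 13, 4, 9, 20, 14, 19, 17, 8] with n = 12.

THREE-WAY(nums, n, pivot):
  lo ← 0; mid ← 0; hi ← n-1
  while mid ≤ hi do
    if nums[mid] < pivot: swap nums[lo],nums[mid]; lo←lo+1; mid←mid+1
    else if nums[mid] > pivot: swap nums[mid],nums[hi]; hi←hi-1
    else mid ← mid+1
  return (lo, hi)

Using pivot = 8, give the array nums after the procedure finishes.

pivot = 8; lo=0, mid=0, hi=11
nums[mid]=3<8: swap nums[0],nums[0]; lo=1,mid=1 → [3, 22, 16, 6, 13, 4, 9, 20, 14, 19, 17, 8]
nums[mid]=22>8: swap nums[1],nums[11]; hi=10 → [3, 8, 16, 6, 13, 4, 9, 20, 14, 19, 17, 22]
nums[mid]=8=8: mid=2
nums[mid]=16>8: swap nums[2],nums[10]; hi=9 → [3, 8, 17, 6, 13, 4, 9, 20, 14, 19, 16, 22]
nums[mid]=17>8: swap nums[2],nums[9]; hi=8 → [3, 8, 19, 6, 13, 4, 9, 20, 14, 17, 16, 22]
nums[mid]=19>8: swap nums[2],nums[8]; hi=7 → [3, 8, 14, 6, 13, 4, 9, 20, 19, 17, 16, 22]
nums[mid]=14>8: swap nums[2],nums[7]; hi=6 → [3, 8, 20, 6, 13, 4, 9, 14, 19, 17, 16, 22]
nums[mid]=20>8: swap nums[2],nums[6]; hi=5 → [3, 8, 9, 6, 13, 4, 20, 14, 19, 17, 16, 22]
nums[mid]=9>8: swap nums[2],nums[5]; hi=4 → [3, 8, 4, 6, 13, 9, 20, 14, 19, 17, 16, 22]
nums[mid]=4<8: swap nums[1],nums[2]; lo=2,mid=3 → [3, 4, 8, 6, 13, 9, 20, 14, 19, 17, 16, 22]
nums[mid]=6<8: swap nums[2],nums[3]; lo=3,mid=4 → [3, 4, 6, 8, 13, 9, 20, 14, 19, 17, 16, 22]
nums[mid]=13>8: swap nums[4],nums[4]; hi=3 → [3, 4, 6, 8, 13, 9, 20, 14, 19, 17, 16, 22]
end: lo=3, hi=3; nums = [3, 4, 6, 8, 13, 9, 20, 14, 19, 17, 16, 22]

[3, 4, 6, 8, 13, 9, 20, 14, 19, 17, 16, 22]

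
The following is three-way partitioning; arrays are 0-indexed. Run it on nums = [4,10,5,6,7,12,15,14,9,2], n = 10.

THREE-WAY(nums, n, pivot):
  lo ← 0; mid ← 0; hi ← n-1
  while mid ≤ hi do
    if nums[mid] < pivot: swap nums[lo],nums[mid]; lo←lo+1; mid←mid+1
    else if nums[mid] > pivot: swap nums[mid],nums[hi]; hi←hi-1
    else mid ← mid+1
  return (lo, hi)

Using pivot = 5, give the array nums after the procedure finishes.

lo=0 mid=0 hi=9
4<5: swap(0,0), lo=1 mid=1 ⇒ [4,10,5,6,7,12,15,14,9,2]
10>5: swap(1,9), hi=8 ⇒ [4,2,5,6,7,12,15,14,9,10]
2<5: swap(1,1), lo=2 mid=2 ⇒ [4,2,5,6,7,12,15,14,9,10]
5=5: mid=3
6>5: swap(3,8), hi=7 ⇒ [4,2,5,9,7,12,15,14,6,10]
9>5: swap(3,7), hi=6 ⇒ [4,2,5,14,7,12,15,9,6,10]
14>5: swap(3,6), hi=5 ⇒ [4,2,5,15,7,12,14,9,6,10]
15>5: swap(3,5), hi=4 ⇒ [4,2,5,12,7,15,14,9,6,10]
12>5: swap(3,4), hi=3 ⇒ [4,2,5,7,12,15,14,9,6,10]
7>5: swap(3,3), hi=2 ⇒ [4,2,5,7,12,15,14,9,6,10]
done. lo=2 hi=2; nums=[4,2,5,7,12,15,14,9,6,10]

[4,2,5,7,12,15,14,9,6,10]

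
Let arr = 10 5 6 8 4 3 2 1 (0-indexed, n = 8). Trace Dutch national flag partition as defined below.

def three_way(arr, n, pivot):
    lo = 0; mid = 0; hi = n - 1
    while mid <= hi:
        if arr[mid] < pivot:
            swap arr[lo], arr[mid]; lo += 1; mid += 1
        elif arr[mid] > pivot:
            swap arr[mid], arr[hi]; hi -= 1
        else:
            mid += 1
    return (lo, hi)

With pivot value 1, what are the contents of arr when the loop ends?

pivot = 1; lo=0, mid=0, hi=7
arr[mid]=10>1: swap arr[0],arr[7]; hi=6 → 1 5 6 8 4 3 2 10
arr[mid]=1=1: mid=1
arr[mid]=5>1: swap arr[1],arr[6]; hi=5 → 1 2 6 8 4 3 5 10
arr[mid]=2>1: swap arr[1],arr[5]; hi=4 → 1 3 6 8 4 2 5 10
arr[mid]=3>1: swap arr[1],arr[4]; hi=3 → 1 4 6 8 3 2 5 10
arr[mid]=4>1: swap arr[1],arr[3]; hi=2 → 1 8 6 4 3 2 5 10
arr[mid]=8>1: swap arr[1],arr[2]; hi=1 → 1 6 8 4 3 2 5 10
arr[mid]=6>1: swap arr[1],arr[1]; hi=0 → 1 6 8 4 3 2 5 10
end: lo=0, hi=0; arr = 1 6 8 4 3 2 5 10

1 6 8 4 3 2 5 10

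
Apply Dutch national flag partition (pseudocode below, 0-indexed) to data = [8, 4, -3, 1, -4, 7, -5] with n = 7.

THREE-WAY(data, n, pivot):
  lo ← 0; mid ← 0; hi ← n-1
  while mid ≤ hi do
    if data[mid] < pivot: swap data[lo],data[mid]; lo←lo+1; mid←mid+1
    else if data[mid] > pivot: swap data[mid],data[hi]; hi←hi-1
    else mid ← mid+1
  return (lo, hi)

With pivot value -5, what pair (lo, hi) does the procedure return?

pivot = -5; lo=0, mid=0, hi=6
data[mid]=8>-5: swap data[0],data[6]; hi=5 → [-5, 4, -3, 1, -4, 7, 8]
data[mid]=-5=-5: mid=1
data[mid]=4>-5: swap data[1],data[5]; hi=4 → [-5, 7, -3, 1, -4, 4, 8]
data[mid]=7>-5: swap data[1],data[4]; hi=3 → [-5, -4, -3, 1, 7, 4, 8]
data[mid]=-4>-5: swap data[1],data[3]; hi=2 → [-5, 1, -3, -4, 7, 4, 8]
data[mid]=1>-5: swap data[1],data[2]; hi=1 → [-5, -3, 1, -4, 7, 4, 8]
data[mid]=-3>-5: swap data[1],data[1]; hi=0 → [-5, -3, 1, -4, 7, 4, 8]
end: lo=0, hi=0; data = [-5, -3, 1, -4, 7, 4, 8]

(0, 0)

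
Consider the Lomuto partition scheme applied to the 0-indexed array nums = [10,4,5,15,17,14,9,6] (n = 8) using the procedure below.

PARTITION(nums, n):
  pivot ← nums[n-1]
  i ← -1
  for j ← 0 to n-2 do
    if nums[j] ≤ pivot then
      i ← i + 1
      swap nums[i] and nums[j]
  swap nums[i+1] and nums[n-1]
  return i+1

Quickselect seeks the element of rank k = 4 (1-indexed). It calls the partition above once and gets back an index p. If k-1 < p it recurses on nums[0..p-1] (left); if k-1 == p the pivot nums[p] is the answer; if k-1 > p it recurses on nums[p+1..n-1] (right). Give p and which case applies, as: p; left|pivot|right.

pivot=6, i=-1
j=0: 10>6, skip
j=1: 4≤6, i=0, swap(0,1) ⇒ [4,10,5,15,17,14,9,6]
j=2: 5≤6, i=1, swap(1,2) ⇒ [4,5,10,15,17,14,9,6]
j=3: 15>6, skip
j=4: 17>6, skip
j=5: 14>6, skip
j=6: 9>6, skip
swap(2,7) ⇒ [4,5,6,15,17,14,9,10]; return 2
p = 2; k-1 = 3 > 2 ⇒ right

2; right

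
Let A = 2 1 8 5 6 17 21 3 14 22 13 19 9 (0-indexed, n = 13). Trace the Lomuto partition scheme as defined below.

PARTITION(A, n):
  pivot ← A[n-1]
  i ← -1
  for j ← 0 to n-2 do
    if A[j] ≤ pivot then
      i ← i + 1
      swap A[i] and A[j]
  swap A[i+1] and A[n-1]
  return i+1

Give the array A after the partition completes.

2 1 8 5 6 3 9 17 14 22 13 19 21

pivot = A[12] = 9; i = -1
j=0: A[0]=2 ≤ 9 → i=0, swap A[0],A[0] (no change) → 2 1 8 5 6 17 21 3 14 22 13 19 9
j=1: A[1]=1 ≤ 9 → i=1, swap A[1],A[1] (no change) → 2 1 8 5 6 17 21 3 14 22 13 19 9
j=2: A[2]=8 ≤ 9 → i=2, swap A[2],A[2] (no change) → 2 1 8 5 6 17 21 3 14 22 13 19 9
j=3: A[3]=5 ≤ 9 → i=3, swap A[3],A[3] (no change) → 2 1 8 5 6 17 21 3 14 22 13 19 9
j=4: A[4]=6 ≤ 9 → i=4, swap A[4],A[4] (no change) → 2 1 8 5 6 17 21 3 14 22 13 19 9
j=5: A[5]=17 > 9 → no swap
j=6: A[6]=21 > 9 → no swap
j=7: A[7]=3 ≤ 9 → i=5, swap A[5],A[7] → 2 1 8 5 6 3 21 17 14 22 13 19 9
j=8: A[8]=14 > 9 → no swap
j=9: A[9]=22 > 9 → no swap
j=10: A[10]=13 > 9 → no swap
j=11: A[11]=19 > 9 → no swap
final swap A[6],A[12] → 2 1 8 5 6 3 9 17 14 22 13 19 21; return 6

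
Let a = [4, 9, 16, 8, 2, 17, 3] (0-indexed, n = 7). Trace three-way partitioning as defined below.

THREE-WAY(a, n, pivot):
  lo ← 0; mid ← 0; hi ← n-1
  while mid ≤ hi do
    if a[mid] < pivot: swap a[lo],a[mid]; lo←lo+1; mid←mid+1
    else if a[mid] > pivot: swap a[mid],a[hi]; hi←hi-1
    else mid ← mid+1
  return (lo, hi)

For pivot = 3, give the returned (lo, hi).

(1, 1)

pivot = 3; lo=0, mid=0, hi=6
a[mid]=4>3: swap a[0],a[6]; hi=5 → [3, 9, 16, 8, 2, 17, 4]
a[mid]=3=3: mid=1
a[mid]=9>3: swap a[1],a[5]; hi=4 → [3, 17, 16, 8, 2, 9, 4]
a[mid]=17>3: swap a[1],a[4]; hi=3 → [3, 2, 16, 8, 17, 9, 4]
a[mid]=2<3: swap a[0],a[1]; lo=1,mid=2 → [2, 3, 16, 8, 17, 9, 4]
a[mid]=16>3: swap a[2],a[3]; hi=2 → [2, 3, 8, 16, 17, 9, 4]
a[mid]=8>3: swap a[2],a[2]; hi=1 → [2, 3, 8, 16, 17, 9, 4]
end: lo=1, hi=1; a = [2, 3, 8, 16, 17, 9, 4]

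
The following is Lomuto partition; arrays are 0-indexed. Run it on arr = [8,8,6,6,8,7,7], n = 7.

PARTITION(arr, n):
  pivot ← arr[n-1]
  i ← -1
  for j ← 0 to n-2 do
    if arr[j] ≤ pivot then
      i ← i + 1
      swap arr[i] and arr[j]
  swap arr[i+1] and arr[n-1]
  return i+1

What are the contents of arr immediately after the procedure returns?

[6,6,7,7,8,8,8]

pivot=7, i=-1
j=0: 8>7, skip
j=1: 8>7, skip
j=2: 6≤7, i=0, swap(0,2) ⇒ [6,8,8,6,8,7,7]
j=3: 6≤7, i=1, swap(1,3) ⇒ [6,6,8,8,8,7,7]
j=4: 8>7, skip
j=5: 7≤7, i=2, swap(2,5) ⇒ [6,6,7,8,8,8,7]
swap(3,6) ⇒ [6,6,7,7,8,8,8]; return 3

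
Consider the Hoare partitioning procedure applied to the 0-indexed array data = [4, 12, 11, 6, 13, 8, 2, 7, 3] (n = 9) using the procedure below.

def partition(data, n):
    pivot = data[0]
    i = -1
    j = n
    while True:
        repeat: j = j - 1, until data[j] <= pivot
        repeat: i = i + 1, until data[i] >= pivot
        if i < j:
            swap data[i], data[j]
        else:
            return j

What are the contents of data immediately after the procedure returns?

[3, 2, 11, 6, 13, 8, 12, 7, 4]

pivot=4
j stops at 8 (3), i stops at 0 (4); swap ⇒ [3, 12, 11, 6, 13, 8, 2, 7, 4]
j stops at 6 (2), i stops at 1 (12); swap ⇒ [3, 2, 11, 6, 13, 8, 12, 7, 4]
j stops at 1, i stops at 2; i≥j ⇒ return 1. data=[3, 2, 11, 6, 13, 8, 12, 7, 4]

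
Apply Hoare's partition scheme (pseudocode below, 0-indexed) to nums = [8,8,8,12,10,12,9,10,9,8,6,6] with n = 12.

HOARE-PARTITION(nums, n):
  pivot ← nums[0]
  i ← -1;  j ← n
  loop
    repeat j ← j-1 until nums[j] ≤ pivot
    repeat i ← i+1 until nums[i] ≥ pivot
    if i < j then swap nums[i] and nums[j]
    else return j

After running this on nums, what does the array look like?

[6,6,8,12,10,12,9,10,9,8,8,8]

pivot=8
j stops at 11 (6), i stops at 0 (8); swap ⇒ [6,8,8,12,10,12,9,10,9,8,6,8]
j stops at 10 (6), i stops at 1 (8); swap ⇒ [6,6,8,12,10,12,9,10,9,8,8,8]
j stops at 9 (8), i stops at 2 (8); swap ⇒ [6,6,8,12,10,12,9,10,9,8,8,8]
j stops at 2, i stops at 3; i≥j ⇒ return 2. nums=[6,6,8,12,10,12,9,10,9,8,8,8]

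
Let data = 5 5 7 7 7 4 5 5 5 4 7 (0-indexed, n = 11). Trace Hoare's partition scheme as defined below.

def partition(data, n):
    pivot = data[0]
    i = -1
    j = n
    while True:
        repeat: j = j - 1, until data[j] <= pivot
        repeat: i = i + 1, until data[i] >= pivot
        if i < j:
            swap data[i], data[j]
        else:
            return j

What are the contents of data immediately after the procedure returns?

pivot = data[0] = 5; i = -1, j = 11
j→9 (data[9]=4≤5), i→0 (data[0]=5≥5); i<j, swap → 4 5 7 7 7 4 5 5 5 5 7
j→8 (data[8]=5≤5), i→1 (data[1]=5≥5); i<j, swap → 4 5 7 7 7 4 5 5 5 5 7
j→7 (data[7]=5≤5), i→2 (data[2]=7≥5); i<j, swap → 4 5 5 7 7 4 5 7 5 5 7
j→6 (data[6]=5≤5), i→3 (data[3]=7≥5); i<j, swap → 4 5 5 5 7 4 7 7 5 5 7
j→5 (data[5]=4≤5), i→4 (data[4]=7≥5); i<j, swap → 4 5 5 5 4 7 7 7 5 5 7
j→4, i→5; i≥j, return j=4. data = 4 5 5 5 4 7 7 7 5 5 7

4 5 5 5 4 7 7 7 5 5 7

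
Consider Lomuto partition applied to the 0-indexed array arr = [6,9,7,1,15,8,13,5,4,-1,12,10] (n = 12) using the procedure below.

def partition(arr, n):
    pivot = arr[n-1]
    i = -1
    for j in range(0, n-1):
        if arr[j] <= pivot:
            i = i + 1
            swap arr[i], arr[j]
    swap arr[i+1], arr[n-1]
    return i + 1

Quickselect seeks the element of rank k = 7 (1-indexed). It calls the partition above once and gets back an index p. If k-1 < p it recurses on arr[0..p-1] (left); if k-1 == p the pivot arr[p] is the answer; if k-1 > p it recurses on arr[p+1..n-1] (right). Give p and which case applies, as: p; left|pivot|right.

8; left

pivot = arr[11] = 10; i = -1
j=0: arr[0]=6 ≤ 10 → i=0, swap arr[0],arr[0] (no change) → [6,9,7,1,15,8,13,5,4,-1,12,10]
j=1: arr[1]=9 ≤ 10 → i=1, swap arr[1],arr[1] (no change) → [6,9,7,1,15,8,13,5,4,-1,12,10]
j=2: arr[2]=7 ≤ 10 → i=2, swap arr[2],arr[2] (no change) → [6,9,7,1,15,8,13,5,4,-1,12,10]
j=3: arr[3]=1 ≤ 10 → i=3, swap arr[3],arr[3] (no change) → [6,9,7,1,15,8,13,5,4,-1,12,10]
j=4: arr[4]=15 > 10 → no swap
j=5: arr[5]=8 ≤ 10 → i=4, swap arr[4],arr[5] → [6,9,7,1,8,15,13,5,4,-1,12,10]
j=6: arr[6]=13 > 10 → no swap
j=7: arr[7]=5 ≤ 10 → i=5, swap arr[5],arr[7] → [6,9,7,1,8,5,13,15,4,-1,12,10]
j=8: arr[8]=4 ≤ 10 → i=6, swap arr[6],arr[8] → [6,9,7,1,8,5,4,15,13,-1,12,10]
j=9: arr[9]=-1 ≤ 10 → i=7, swap arr[7],arr[9] → [6,9,7,1,8,5,4,-1,13,15,12,10]
j=10: arr[10]=12 > 10 → no swap
final swap arr[8],arr[11] → [6,9,7,1,8,5,4,-1,10,15,12,13]; return 8
p = 8; k-1 = 6 < 8 ⇒ left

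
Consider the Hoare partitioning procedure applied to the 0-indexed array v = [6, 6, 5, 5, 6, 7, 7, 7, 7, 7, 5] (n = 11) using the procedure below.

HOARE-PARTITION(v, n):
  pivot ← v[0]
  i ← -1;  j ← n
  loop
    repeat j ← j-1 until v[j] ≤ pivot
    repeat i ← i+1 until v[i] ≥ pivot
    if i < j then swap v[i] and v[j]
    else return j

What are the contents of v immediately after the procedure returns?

pivot=6
j stops at 10 (5), i stops at 0 (6); swap ⇒ [5, 6, 5, 5, 6, 7, 7, 7, 7, 7, 6]
j stops at 4 (6), i stops at 1 (6); swap ⇒ [5, 6, 5, 5, 6, 7, 7, 7, 7, 7, 6]
j stops at 3, i stops at 4; i≥j ⇒ return 3. v=[5, 6, 5, 5, 6, 7, 7, 7, 7, 7, 6]

[5, 6, 5, 5, 6, 7, 7, 7, 7, 7, 6]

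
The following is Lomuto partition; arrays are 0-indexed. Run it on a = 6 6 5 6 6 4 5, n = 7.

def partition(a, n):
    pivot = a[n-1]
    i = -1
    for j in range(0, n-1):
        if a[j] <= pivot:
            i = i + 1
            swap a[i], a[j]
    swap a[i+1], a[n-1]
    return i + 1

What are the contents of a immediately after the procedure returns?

pivot = a[6] = 5; i = -1
j=0: a[0]=6 > 5 → no swap
j=1: a[1]=6 > 5 → no swap
j=2: a[2]=5 ≤ 5 → i=0, swap a[0],a[2] → 5 6 6 6 6 4 5
j=3: a[3]=6 > 5 → no swap
j=4: a[4]=6 > 5 → no swap
j=5: a[5]=4 ≤ 5 → i=1, swap a[1],a[5] → 5 4 6 6 6 6 5
final swap a[2],a[6] → 5 4 5 6 6 6 6; return 2

5 4 5 6 6 6 6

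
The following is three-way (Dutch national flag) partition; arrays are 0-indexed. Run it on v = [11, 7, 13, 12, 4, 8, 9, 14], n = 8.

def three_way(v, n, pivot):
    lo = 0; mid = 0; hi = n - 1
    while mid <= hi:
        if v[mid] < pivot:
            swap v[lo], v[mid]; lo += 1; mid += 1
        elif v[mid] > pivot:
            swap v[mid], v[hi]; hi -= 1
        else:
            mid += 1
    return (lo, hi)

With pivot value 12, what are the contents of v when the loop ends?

[11, 7, 9, 4, 8, 12, 14, 13]

pivot = 12; lo=0, mid=0, hi=7
v[mid]=11<12: swap v[0],v[0]; lo=1,mid=1 → [11, 7, 13, 12, 4, 8, 9, 14]
v[mid]=7<12: swap v[1],v[1]; lo=2,mid=2 → [11, 7, 13, 12, 4, 8, 9, 14]
v[mid]=13>12: swap v[2],v[7]; hi=6 → [11, 7, 14, 12, 4, 8, 9, 13]
v[mid]=14>12: swap v[2],v[6]; hi=5 → [11, 7, 9, 12, 4, 8, 14, 13]
v[mid]=9<12: swap v[2],v[2]; lo=3,mid=3 → [11, 7, 9, 12, 4, 8, 14, 13]
v[mid]=12=12: mid=4
v[mid]=4<12: swap v[3],v[4]; lo=4,mid=5 → [11, 7, 9, 4, 12, 8, 14, 13]
v[mid]=8<12: swap v[4],v[5]; lo=5,mid=6 → [11, 7, 9, 4, 8, 12, 14, 13]
end: lo=5, hi=5; v = [11, 7, 9, 4, 8, 12, 14, 13]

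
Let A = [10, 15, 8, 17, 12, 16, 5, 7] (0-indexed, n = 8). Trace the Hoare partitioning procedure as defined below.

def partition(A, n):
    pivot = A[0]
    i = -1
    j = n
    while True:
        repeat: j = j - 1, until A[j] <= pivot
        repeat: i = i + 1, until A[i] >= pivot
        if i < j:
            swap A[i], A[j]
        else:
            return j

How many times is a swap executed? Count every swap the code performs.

pivot=10
j stops at 7 (7), i stops at 0 (10); swap ⇒ [7, 15, 8, 17, 12, 16, 5, 10]
j stops at 6 (5), i stops at 1 (15); swap ⇒ [7, 5, 8, 17, 12, 16, 15, 10]
j stops at 2, i stops at 3; i≥j ⇒ return 2. A=[7, 5, 8, 17, 12, 16, 15, 10]

2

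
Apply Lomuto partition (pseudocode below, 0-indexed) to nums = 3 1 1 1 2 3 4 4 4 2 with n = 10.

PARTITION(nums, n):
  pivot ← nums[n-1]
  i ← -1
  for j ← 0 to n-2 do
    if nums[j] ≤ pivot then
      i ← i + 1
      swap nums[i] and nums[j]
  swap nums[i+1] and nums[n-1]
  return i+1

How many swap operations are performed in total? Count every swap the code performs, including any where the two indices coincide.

pivot=2, i=-1
j=0: 3>2, skip
j=1: 1≤2, i=0, swap(0,1) ⇒ 1 3 1 1 2 3 4 4 4 2
j=2: 1≤2, i=1, swap(1,2) ⇒ 1 1 3 1 2 3 4 4 4 2
j=3: 1≤2, i=2, swap(2,3) ⇒ 1 1 1 3 2 3 4 4 4 2
j=4: 2≤2, i=3, swap(3,4) ⇒ 1 1 1 2 3 3 4 4 4 2
j=5: 3>2, skip
j=6: 4>2, skip
j=7: 4>2, skip
j=8: 4>2, skip
swap(4,9) ⇒ 1 1 1 2 2 3 4 4 4 3; return 4

5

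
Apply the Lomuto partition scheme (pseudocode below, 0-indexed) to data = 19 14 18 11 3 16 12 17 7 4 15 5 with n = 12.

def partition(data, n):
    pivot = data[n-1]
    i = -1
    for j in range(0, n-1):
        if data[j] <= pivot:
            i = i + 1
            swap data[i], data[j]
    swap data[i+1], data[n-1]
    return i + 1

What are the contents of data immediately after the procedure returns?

pivot = data[11] = 5; i = -1
j=0: data[0]=19 > 5 → no swap
j=1: data[1]=14 > 5 → no swap
j=2: data[2]=18 > 5 → no swap
j=3: data[3]=11 > 5 → no swap
j=4: data[4]=3 ≤ 5 → i=0, swap data[0],data[4] → 3 14 18 11 19 16 12 17 7 4 15 5
j=5: data[5]=16 > 5 → no swap
j=6: data[6]=12 > 5 → no swap
j=7: data[7]=17 > 5 → no swap
j=8: data[8]=7 > 5 → no swap
j=9: data[9]=4 ≤ 5 → i=1, swap data[1],data[9] → 3 4 18 11 19 16 12 17 7 14 15 5
j=10: data[10]=15 > 5 → no swap
final swap data[2],data[11] → 3 4 5 11 19 16 12 17 7 14 15 18; return 2

3 4 5 11 19 16 12 17 7 14 15 18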